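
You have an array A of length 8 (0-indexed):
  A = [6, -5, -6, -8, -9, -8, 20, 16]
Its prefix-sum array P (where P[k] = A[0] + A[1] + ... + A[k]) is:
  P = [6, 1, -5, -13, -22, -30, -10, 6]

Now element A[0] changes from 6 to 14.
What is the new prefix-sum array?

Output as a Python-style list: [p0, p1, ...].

Answer: [14, 9, 3, -5, -14, -22, -2, 14]

Derivation:
Change: A[0] 6 -> 14, delta = 8
P[k] for k < 0: unchanged (A[0] not included)
P[k] for k >= 0: shift by delta = 8
  P[0] = 6 + 8 = 14
  P[1] = 1 + 8 = 9
  P[2] = -5 + 8 = 3
  P[3] = -13 + 8 = -5
  P[4] = -22 + 8 = -14
  P[5] = -30 + 8 = -22
  P[6] = -10 + 8 = -2
  P[7] = 6 + 8 = 14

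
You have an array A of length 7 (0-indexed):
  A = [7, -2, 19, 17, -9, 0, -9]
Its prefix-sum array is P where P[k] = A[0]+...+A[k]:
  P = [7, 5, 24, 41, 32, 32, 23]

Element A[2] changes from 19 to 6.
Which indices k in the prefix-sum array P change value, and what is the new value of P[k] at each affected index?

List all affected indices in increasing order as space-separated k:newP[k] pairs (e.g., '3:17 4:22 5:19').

Answer: 2:11 3:28 4:19 5:19 6:10

Derivation:
P[k] = A[0] + ... + A[k]
P[k] includes A[2] iff k >= 2
Affected indices: 2, 3, ..., 6; delta = -13
  P[2]: 24 + -13 = 11
  P[3]: 41 + -13 = 28
  P[4]: 32 + -13 = 19
  P[5]: 32 + -13 = 19
  P[6]: 23 + -13 = 10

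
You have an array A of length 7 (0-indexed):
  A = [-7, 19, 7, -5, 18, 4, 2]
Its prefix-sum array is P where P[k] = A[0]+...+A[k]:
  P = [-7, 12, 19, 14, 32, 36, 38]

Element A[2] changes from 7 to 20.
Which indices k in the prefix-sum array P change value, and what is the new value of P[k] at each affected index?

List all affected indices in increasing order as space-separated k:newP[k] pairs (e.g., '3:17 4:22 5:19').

Answer: 2:32 3:27 4:45 5:49 6:51

Derivation:
P[k] = A[0] + ... + A[k]
P[k] includes A[2] iff k >= 2
Affected indices: 2, 3, ..., 6; delta = 13
  P[2]: 19 + 13 = 32
  P[3]: 14 + 13 = 27
  P[4]: 32 + 13 = 45
  P[5]: 36 + 13 = 49
  P[6]: 38 + 13 = 51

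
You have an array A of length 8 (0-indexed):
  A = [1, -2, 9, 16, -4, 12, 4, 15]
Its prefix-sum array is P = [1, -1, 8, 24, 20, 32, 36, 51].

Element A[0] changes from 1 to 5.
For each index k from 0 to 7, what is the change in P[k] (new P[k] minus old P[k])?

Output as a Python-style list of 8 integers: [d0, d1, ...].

Answer: [4, 4, 4, 4, 4, 4, 4, 4]

Derivation:
Element change: A[0] 1 -> 5, delta = 4
For k < 0: P[k] unchanged, delta_P[k] = 0
For k >= 0: P[k] shifts by exactly 4
Delta array: [4, 4, 4, 4, 4, 4, 4, 4]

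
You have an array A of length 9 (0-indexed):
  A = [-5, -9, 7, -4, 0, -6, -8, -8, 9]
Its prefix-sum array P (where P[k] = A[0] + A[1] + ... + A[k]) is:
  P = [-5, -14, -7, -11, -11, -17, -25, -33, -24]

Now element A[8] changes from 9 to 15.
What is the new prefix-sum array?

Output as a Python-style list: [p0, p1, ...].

Answer: [-5, -14, -7, -11, -11, -17, -25, -33, -18]

Derivation:
Change: A[8] 9 -> 15, delta = 6
P[k] for k < 8: unchanged (A[8] not included)
P[k] for k >= 8: shift by delta = 6
  P[0] = -5 + 0 = -5
  P[1] = -14 + 0 = -14
  P[2] = -7 + 0 = -7
  P[3] = -11 + 0 = -11
  P[4] = -11 + 0 = -11
  P[5] = -17 + 0 = -17
  P[6] = -25 + 0 = -25
  P[7] = -33 + 0 = -33
  P[8] = -24 + 6 = -18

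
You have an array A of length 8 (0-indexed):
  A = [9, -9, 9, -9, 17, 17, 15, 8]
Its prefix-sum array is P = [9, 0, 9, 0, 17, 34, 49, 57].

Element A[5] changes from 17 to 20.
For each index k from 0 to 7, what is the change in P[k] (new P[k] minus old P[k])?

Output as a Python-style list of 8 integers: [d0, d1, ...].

Answer: [0, 0, 0, 0, 0, 3, 3, 3]

Derivation:
Element change: A[5] 17 -> 20, delta = 3
For k < 5: P[k] unchanged, delta_P[k] = 0
For k >= 5: P[k] shifts by exactly 3
Delta array: [0, 0, 0, 0, 0, 3, 3, 3]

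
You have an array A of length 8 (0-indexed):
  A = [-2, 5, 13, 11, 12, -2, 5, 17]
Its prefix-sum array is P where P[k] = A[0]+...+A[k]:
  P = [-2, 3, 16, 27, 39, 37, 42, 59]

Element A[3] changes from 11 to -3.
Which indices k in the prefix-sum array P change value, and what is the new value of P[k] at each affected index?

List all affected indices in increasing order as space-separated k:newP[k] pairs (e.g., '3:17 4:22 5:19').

Answer: 3:13 4:25 5:23 6:28 7:45

Derivation:
P[k] = A[0] + ... + A[k]
P[k] includes A[3] iff k >= 3
Affected indices: 3, 4, ..., 7; delta = -14
  P[3]: 27 + -14 = 13
  P[4]: 39 + -14 = 25
  P[5]: 37 + -14 = 23
  P[6]: 42 + -14 = 28
  P[7]: 59 + -14 = 45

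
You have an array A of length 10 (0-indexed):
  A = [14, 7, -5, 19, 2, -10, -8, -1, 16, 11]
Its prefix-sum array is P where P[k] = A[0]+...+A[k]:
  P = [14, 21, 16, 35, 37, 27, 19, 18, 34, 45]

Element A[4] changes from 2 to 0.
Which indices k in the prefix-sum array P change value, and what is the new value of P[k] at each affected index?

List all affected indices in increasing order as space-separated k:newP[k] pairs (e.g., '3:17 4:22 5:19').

P[k] = A[0] + ... + A[k]
P[k] includes A[4] iff k >= 4
Affected indices: 4, 5, ..., 9; delta = -2
  P[4]: 37 + -2 = 35
  P[5]: 27 + -2 = 25
  P[6]: 19 + -2 = 17
  P[7]: 18 + -2 = 16
  P[8]: 34 + -2 = 32
  P[9]: 45 + -2 = 43

Answer: 4:35 5:25 6:17 7:16 8:32 9:43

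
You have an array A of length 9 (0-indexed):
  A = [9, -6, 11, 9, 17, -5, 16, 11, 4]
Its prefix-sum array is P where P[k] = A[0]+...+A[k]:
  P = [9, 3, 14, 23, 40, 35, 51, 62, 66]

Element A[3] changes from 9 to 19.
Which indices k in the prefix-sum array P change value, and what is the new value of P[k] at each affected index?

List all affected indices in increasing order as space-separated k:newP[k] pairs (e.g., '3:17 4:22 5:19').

P[k] = A[0] + ... + A[k]
P[k] includes A[3] iff k >= 3
Affected indices: 3, 4, ..., 8; delta = 10
  P[3]: 23 + 10 = 33
  P[4]: 40 + 10 = 50
  P[5]: 35 + 10 = 45
  P[6]: 51 + 10 = 61
  P[7]: 62 + 10 = 72
  P[8]: 66 + 10 = 76

Answer: 3:33 4:50 5:45 6:61 7:72 8:76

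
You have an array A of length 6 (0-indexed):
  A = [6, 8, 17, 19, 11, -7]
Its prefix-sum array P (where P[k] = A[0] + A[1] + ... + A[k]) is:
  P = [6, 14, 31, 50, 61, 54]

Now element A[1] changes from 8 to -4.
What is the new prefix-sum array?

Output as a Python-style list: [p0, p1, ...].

Change: A[1] 8 -> -4, delta = -12
P[k] for k < 1: unchanged (A[1] not included)
P[k] for k >= 1: shift by delta = -12
  P[0] = 6 + 0 = 6
  P[1] = 14 + -12 = 2
  P[2] = 31 + -12 = 19
  P[3] = 50 + -12 = 38
  P[4] = 61 + -12 = 49
  P[5] = 54 + -12 = 42

Answer: [6, 2, 19, 38, 49, 42]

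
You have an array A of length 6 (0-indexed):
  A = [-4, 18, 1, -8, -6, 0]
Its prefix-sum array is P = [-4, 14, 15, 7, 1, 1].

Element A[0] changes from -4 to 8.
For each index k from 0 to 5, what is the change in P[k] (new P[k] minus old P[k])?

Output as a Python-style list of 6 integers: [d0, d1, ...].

Element change: A[0] -4 -> 8, delta = 12
For k < 0: P[k] unchanged, delta_P[k] = 0
For k >= 0: P[k] shifts by exactly 12
Delta array: [12, 12, 12, 12, 12, 12]

Answer: [12, 12, 12, 12, 12, 12]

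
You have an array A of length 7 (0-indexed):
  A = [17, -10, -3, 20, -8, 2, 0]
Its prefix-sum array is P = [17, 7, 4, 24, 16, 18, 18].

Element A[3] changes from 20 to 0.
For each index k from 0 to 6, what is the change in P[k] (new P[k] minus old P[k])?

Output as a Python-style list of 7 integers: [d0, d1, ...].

Element change: A[3] 20 -> 0, delta = -20
For k < 3: P[k] unchanged, delta_P[k] = 0
For k >= 3: P[k] shifts by exactly -20
Delta array: [0, 0, 0, -20, -20, -20, -20]

Answer: [0, 0, 0, -20, -20, -20, -20]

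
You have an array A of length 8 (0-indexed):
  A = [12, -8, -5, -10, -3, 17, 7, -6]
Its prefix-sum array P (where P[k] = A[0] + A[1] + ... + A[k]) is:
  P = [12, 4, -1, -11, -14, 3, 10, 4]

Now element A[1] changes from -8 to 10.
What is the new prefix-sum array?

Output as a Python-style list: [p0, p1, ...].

Answer: [12, 22, 17, 7, 4, 21, 28, 22]

Derivation:
Change: A[1] -8 -> 10, delta = 18
P[k] for k < 1: unchanged (A[1] not included)
P[k] for k >= 1: shift by delta = 18
  P[0] = 12 + 0 = 12
  P[1] = 4 + 18 = 22
  P[2] = -1 + 18 = 17
  P[3] = -11 + 18 = 7
  P[4] = -14 + 18 = 4
  P[5] = 3 + 18 = 21
  P[6] = 10 + 18 = 28
  P[7] = 4 + 18 = 22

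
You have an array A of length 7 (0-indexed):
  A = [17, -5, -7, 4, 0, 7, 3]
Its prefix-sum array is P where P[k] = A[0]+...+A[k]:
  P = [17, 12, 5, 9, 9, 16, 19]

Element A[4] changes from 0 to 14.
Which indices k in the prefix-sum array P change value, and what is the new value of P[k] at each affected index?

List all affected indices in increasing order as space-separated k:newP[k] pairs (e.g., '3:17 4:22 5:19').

P[k] = A[0] + ... + A[k]
P[k] includes A[4] iff k >= 4
Affected indices: 4, 5, ..., 6; delta = 14
  P[4]: 9 + 14 = 23
  P[5]: 16 + 14 = 30
  P[6]: 19 + 14 = 33

Answer: 4:23 5:30 6:33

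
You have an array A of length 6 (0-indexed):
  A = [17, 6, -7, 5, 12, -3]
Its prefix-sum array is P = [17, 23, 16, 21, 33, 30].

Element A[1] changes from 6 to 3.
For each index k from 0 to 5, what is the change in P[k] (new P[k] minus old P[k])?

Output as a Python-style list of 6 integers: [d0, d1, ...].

Element change: A[1] 6 -> 3, delta = -3
For k < 1: P[k] unchanged, delta_P[k] = 0
For k >= 1: P[k] shifts by exactly -3
Delta array: [0, -3, -3, -3, -3, -3]

Answer: [0, -3, -3, -3, -3, -3]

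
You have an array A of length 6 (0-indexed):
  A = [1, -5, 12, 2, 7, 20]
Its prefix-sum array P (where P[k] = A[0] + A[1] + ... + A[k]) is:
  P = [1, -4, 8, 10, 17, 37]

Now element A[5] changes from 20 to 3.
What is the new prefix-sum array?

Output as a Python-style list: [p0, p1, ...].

Answer: [1, -4, 8, 10, 17, 20]

Derivation:
Change: A[5] 20 -> 3, delta = -17
P[k] for k < 5: unchanged (A[5] not included)
P[k] for k >= 5: shift by delta = -17
  P[0] = 1 + 0 = 1
  P[1] = -4 + 0 = -4
  P[2] = 8 + 0 = 8
  P[3] = 10 + 0 = 10
  P[4] = 17 + 0 = 17
  P[5] = 37 + -17 = 20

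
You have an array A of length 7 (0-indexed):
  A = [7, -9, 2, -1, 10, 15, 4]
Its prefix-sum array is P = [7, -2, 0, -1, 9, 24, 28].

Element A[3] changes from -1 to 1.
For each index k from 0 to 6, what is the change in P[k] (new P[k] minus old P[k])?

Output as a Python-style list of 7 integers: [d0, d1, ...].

Element change: A[3] -1 -> 1, delta = 2
For k < 3: P[k] unchanged, delta_P[k] = 0
For k >= 3: P[k] shifts by exactly 2
Delta array: [0, 0, 0, 2, 2, 2, 2]

Answer: [0, 0, 0, 2, 2, 2, 2]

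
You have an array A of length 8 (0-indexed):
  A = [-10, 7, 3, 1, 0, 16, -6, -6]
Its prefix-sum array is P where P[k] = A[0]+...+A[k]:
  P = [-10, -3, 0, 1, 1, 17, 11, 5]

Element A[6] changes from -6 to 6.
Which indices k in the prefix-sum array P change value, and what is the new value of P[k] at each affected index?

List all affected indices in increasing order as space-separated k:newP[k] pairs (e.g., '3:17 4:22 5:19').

P[k] = A[0] + ... + A[k]
P[k] includes A[6] iff k >= 6
Affected indices: 6, 7, ..., 7; delta = 12
  P[6]: 11 + 12 = 23
  P[7]: 5 + 12 = 17

Answer: 6:23 7:17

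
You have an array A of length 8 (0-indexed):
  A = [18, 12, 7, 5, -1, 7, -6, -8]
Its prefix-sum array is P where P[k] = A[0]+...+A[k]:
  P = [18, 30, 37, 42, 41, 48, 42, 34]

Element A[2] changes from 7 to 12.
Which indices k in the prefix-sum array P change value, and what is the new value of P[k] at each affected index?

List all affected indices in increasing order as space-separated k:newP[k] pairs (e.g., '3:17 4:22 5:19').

Answer: 2:42 3:47 4:46 5:53 6:47 7:39

Derivation:
P[k] = A[0] + ... + A[k]
P[k] includes A[2] iff k >= 2
Affected indices: 2, 3, ..., 7; delta = 5
  P[2]: 37 + 5 = 42
  P[3]: 42 + 5 = 47
  P[4]: 41 + 5 = 46
  P[5]: 48 + 5 = 53
  P[6]: 42 + 5 = 47
  P[7]: 34 + 5 = 39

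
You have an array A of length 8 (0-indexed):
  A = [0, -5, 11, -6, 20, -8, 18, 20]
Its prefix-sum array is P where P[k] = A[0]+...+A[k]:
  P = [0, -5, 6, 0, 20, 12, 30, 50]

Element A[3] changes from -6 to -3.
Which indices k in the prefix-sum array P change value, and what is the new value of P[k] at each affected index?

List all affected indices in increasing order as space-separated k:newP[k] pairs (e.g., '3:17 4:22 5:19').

Answer: 3:3 4:23 5:15 6:33 7:53

Derivation:
P[k] = A[0] + ... + A[k]
P[k] includes A[3] iff k >= 3
Affected indices: 3, 4, ..., 7; delta = 3
  P[3]: 0 + 3 = 3
  P[4]: 20 + 3 = 23
  P[5]: 12 + 3 = 15
  P[6]: 30 + 3 = 33
  P[7]: 50 + 3 = 53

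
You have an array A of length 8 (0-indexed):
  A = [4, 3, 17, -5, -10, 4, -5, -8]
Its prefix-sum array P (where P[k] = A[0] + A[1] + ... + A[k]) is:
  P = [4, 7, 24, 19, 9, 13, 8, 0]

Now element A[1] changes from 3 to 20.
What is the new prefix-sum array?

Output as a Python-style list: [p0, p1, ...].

Change: A[1] 3 -> 20, delta = 17
P[k] for k < 1: unchanged (A[1] not included)
P[k] for k >= 1: shift by delta = 17
  P[0] = 4 + 0 = 4
  P[1] = 7 + 17 = 24
  P[2] = 24 + 17 = 41
  P[3] = 19 + 17 = 36
  P[4] = 9 + 17 = 26
  P[5] = 13 + 17 = 30
  P[6] = 8 + 17 = 25
  P[7] = 0 + 17 = 17

Answer: [4, 24, 41, 36, 26, 30, 25, 17]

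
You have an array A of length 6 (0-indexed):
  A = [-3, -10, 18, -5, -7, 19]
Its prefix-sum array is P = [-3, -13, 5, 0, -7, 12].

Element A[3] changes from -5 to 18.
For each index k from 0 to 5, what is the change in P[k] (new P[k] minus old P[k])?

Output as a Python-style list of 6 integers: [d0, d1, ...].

Element change: A[3] -5 -> 18, delta = 23
For k < 3: P[k] unchanged, delta_P[k] = 0
For k >= 3: P[k] shifts by exactly 23
Delta array: [0, 0, 0, 23, 23, 23]

Answer: [0, 0, 0, 23, 23, 23]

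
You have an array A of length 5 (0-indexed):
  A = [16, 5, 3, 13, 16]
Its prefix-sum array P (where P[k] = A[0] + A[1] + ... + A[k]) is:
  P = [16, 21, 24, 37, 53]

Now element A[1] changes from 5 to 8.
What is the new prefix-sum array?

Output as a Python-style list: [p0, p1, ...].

Answer: [16, 24, 27, 40, 56]

Derivation:
Change: A[1] 5 -> 8, delta = 3
P[k] for k < 1: unchanged (A[1] not included)
P[k] for k >= 1: shift by delta = 3
  P[0] = 16 + 0 = 16
  P[1] = 21 + 3 = 24
  P[2] = 24 + 3 = 27
  P[3] = 37 + 3 = 40
  P[4] = 53 + 3 = 56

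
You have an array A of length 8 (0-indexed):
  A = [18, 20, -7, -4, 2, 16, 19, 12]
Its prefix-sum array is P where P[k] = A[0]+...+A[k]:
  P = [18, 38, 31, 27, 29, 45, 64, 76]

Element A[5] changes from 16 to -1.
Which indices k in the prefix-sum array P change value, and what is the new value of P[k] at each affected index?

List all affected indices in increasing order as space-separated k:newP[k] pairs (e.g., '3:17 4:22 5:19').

P[k] = A[0] + ... + A[k]
P[k] includes A[5] iff k >= 5
Affected indices: 5, 6, ..., 7; delta = -17
  P[5]: 45 + -17 = 28
  P[6]: 64 + -17 = 47
  P[7]: 76 + -17 = 59

Answer: 5:28 6:47 7:59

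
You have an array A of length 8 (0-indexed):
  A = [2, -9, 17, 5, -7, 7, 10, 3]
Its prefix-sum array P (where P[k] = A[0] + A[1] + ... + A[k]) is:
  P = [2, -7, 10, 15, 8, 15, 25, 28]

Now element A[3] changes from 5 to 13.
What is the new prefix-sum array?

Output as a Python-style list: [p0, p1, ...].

Answer: [2, -7, 10, 23, 16, 23, 33, 36]

Derivation:
Change: A[3] 5 -> 13, delta = 8
P[k] for k < 3: unchanged (A[3] not included)
P[k] for k >= 3: shift by delta = 8
  P[0] = 2 + 0 = 2
  P[1] = -7 + 0 = -7
  P[2] = 10 + 0 = 10
  P[3] = 15 + 8 = 23
  P[4] = 8 + 8 = 16
  P[5] = 15 + 8 = 23
  P[6] = 25 + 8 = 33
  P[7] = 28 + 8 = 36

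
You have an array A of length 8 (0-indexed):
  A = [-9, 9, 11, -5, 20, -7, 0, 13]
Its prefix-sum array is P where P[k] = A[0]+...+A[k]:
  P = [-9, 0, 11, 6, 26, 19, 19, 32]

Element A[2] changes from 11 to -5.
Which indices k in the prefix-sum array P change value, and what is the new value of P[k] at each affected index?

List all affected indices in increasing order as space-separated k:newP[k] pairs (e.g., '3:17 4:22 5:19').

P[k] = A[0] + ... + A[k]
P[k] includes A[2] iff k >= 2
Affected indices: 2, 3, ..., 7; delta = -16
  P[2]: 11 + -16 = -5
  P[3]: 6 + -16 = -10
  P[4]: 26 + -16 = 10
  P[5]: 19 + -16 = 3
  P[6]: 19 + -16 = 3
  P[7]: 32 + -16 = 16

Answer: 2:-5 3:-10 4:10 5:3 6:3 7:16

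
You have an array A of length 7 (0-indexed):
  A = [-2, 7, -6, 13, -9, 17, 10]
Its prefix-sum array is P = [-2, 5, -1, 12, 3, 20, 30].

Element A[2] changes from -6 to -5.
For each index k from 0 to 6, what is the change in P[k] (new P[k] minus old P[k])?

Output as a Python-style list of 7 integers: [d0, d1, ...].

Element change: A[2] -6 -> -5, delta = 1
For k < 2: P[k] unchanged, delta_P[k] = 0
For k >= 2: P[k] shifts by exactly 1
Delta array: [0, 0, 1, 1, 1, 1, 1]

Answer: [0, 0, 1, 1, 1, 1, 1]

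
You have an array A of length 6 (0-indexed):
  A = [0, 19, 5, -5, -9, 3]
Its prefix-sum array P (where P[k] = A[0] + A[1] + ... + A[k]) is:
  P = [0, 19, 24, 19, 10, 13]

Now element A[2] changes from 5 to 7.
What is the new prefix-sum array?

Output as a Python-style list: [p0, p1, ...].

Change: A[2] 5 -> 7, delta = 2
P[k] for k < 2: unchanged (A[2] not included)
P[k] for k >= 2: shift by delta = 2
  P[0] = 0 + 0 = 0
  P[1] = 19 + 0 = 19
  P[2] = 24 + 2 = 26
  P[3] = 19 + 2 = 21
  P[4] = 10 + 2 = 12
  P[5] = 13 + 2 = 15

Answer: [0, 19, 26, 21, 12, 15]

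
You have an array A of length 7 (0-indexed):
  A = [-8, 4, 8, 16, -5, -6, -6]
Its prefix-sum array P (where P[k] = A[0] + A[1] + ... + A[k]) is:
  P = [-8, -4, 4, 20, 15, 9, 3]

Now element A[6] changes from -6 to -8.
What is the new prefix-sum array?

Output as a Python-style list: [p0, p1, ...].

Change: A[6] -6 -> -8, delta = -2
P[k] for k < 6: unchanged (A[6] not included)
P[k] for k >= 6: shift by delta = -2
  P[0] = -8 + 0 = -8
  P[1] = -4 + 0 = -4
  P[2] = 4 + 0 = 4
  P[3] = 20 + 0 = 20
  P[4] = 15 + 0 = 15
  P[5] = 9 + 0 = 9
  P[6] = 3 + -2 = 1

Answer: [-8, -4, 4, 20, 15, 9, 1]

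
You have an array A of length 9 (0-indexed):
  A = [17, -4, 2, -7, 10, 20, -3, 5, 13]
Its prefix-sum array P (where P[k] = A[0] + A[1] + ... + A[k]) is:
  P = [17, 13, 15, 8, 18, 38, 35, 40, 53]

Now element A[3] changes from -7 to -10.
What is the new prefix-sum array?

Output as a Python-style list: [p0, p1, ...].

Change: A[3] -7 -> -10, delta = -3
P[k] for k < 3: unchanged (A[3] not included)
P[k] for k >= 3: shift by delta = -3
  P[0] = 17 + 0 = 17
  P[1] = 13 + 0 = 13
  P[2] = 15 + 0 = 15
  P[3] = 8 + -3 = 5
  P[4] = 18 + -3 = 15
  P[5] = 38 + -3 = 35
  P[6] = 35 + -3 = 32
  P[7] = 40 + -3 = 37
  P[8] = 53 + -3 = 50

Answer: [17, 13, 15, 5, 15, 35, 32, 37, 50]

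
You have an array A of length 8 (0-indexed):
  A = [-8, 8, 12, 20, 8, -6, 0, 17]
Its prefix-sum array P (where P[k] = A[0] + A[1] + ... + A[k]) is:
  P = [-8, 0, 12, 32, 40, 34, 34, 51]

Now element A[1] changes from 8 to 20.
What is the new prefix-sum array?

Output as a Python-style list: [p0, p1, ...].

Answer: [-8, 12, 24, 44, 52, 46, 46, 63]

Derivation:
Change: A[1] 8 -> 20, delta = 12
P[k] for k < 1: unchanged (A[1] not included)
P[k] for k >= 1: shift by delta = 12
  P[0] = -8 + 0 = -8
  P[1] = 0 + 12 = 12
  P[2] = 12 + 12 = 24
  P[3] = 32 + 12 = 44
  P[4] = 40 + 12 = 52
  P[5] = 34 + 12 = 46
  P[6] = 34 + 12 = 46
  P[7] = 51 + 12 = 63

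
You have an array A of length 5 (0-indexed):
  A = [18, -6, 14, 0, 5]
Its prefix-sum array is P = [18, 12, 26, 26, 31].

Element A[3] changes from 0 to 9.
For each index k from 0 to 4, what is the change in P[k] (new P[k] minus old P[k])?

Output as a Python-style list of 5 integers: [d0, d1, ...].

Answer: [0, 0, 0, 9, 9]

Derivation:
Element change: A[3] 0 -> 9, delta = 9
For k < 3: P[k] unchanged, delta_P[k] = 0
For k >= 3: P[k] shifts by exactly 9
Delta array: [0, 0, 0, 9, 9]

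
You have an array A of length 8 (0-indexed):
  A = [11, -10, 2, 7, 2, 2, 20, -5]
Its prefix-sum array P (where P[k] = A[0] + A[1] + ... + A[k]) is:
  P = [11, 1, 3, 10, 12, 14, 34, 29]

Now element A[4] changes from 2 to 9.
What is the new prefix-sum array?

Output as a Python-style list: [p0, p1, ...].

Change: A[4] 2 -> 9, delta = 7
P[k] for k < 4: unchanged (A[4] not included)
P[k] for k >= 4: shift by delta = 7
  P[0] = 11 + 0 = 11
  P[1] = 1 + 0 = 1
  P[2] = 3 + 0 = 3
  P[3] = 10 + 0 = 10
  P[4] = 12 + 7 = 19
  P[5] = 14 + 7 = 21
  P[6] = 34 + 7 = 41
  P[7] = 29 + 7 = 36

Answer: [11, 1, 3, 10, 19, 21, 41, 36]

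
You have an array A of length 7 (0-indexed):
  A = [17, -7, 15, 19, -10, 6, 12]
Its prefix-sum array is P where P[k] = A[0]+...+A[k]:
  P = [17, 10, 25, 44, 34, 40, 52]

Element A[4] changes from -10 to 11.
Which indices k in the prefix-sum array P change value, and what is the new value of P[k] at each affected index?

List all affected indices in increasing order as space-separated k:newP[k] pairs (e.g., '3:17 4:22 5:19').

Answer: 4:55 5:61 6:73

Derivation:
P[k] = A[0] + ... + A[k]
P[k] includes A[4] iff k >= 4
Affected indices: 4, 5, ..., 6; delta = 21
  P[4]: 34 + 21 = 55
  P[5]: 40 + 21 = 61
  P[6]: 52 + 21 = 73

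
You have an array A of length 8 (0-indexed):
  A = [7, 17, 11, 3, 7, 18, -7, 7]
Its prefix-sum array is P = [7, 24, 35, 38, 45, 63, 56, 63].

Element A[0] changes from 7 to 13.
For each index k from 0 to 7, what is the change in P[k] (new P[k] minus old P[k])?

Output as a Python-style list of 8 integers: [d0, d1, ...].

Element change: A[0] 7 -> 13, delta = 6
For k < 0: P[k] unchanged, delta_P[k] = 0
For k >= 0: P[k] shifts by exactly 6
Delta array: [6, 6, 6, 6, 6, 6, 6, 6]

Answer: [6, 6, 6, 6, 6, 6, 6, 6]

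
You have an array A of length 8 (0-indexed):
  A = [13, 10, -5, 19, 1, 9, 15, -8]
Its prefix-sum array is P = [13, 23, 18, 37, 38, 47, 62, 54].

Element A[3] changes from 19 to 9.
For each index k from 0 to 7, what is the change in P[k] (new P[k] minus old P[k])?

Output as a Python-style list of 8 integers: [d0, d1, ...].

Element change: A[3] 19 -> 9, delta = -10
For k < 3: P[k] unchanged, delta_P[k] = 0
For k >= 3: P[k] shifts by exactly -10
Delta array: [0, 0, 0, -10, -10, -10, -10, -10]

Answer: [0, 0, 0, -10, -10, -10, -10, -10]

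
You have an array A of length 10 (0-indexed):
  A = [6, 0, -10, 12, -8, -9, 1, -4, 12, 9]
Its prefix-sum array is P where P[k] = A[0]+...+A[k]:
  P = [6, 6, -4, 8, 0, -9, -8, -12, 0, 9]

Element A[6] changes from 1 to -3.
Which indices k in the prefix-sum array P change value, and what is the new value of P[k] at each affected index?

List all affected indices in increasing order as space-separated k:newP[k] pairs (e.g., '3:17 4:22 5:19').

Answer: 6:-12 7:-16 8:-4 9:5

Derivation:
P[k] = A[0] + ... + A[k]
P[k] includes A[6] iff k >= 6
Affected indices: 6, 7, ..., 9; delta = -4
  P[6]: -8 + -4 = -12
  P[7]: -12 + -4 = -16
  P[8]: 0 + -4 = -4
  P[9]: 9 + -4 = 5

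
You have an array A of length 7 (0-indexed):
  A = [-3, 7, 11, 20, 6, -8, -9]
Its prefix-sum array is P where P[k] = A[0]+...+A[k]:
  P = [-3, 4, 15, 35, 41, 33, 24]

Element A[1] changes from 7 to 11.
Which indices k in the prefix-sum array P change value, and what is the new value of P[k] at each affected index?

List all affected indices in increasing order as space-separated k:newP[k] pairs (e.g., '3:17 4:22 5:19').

Answer: 1:8 2:19 3:39 4:45 5:37 6:28

Derivation:
P[k] = A[0] + ... + A[k]
P[k] includes A[1] iff k >= 1
Affected indices: 1, 2, ..., 6; delta = 4
  P[1]: 4 + 4 = 8
  P[2]: 15 + 4 = 19
  P[3]: 35 + 4 = 39
  P[4]: 41 + 4 = 45
  P[5]: 33 + 4 = 37
  P[6]: 24 + 4 = 28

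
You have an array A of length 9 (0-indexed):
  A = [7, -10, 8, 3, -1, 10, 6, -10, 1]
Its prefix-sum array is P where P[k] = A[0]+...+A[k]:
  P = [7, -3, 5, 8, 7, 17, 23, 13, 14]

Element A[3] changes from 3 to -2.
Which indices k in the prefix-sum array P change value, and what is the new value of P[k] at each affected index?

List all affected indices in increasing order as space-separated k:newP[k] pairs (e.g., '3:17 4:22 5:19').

P[k] = A[0] + ... + A[k]
P[k] includes A[3] iff k >= 3
Affected indices: 3, 4, ..., 8; delta = -5
  P[3]: 8 + -5 = 3
  P[4]: 7 + -5 = 2
  P[5]: 17 + -5 = 12
  P[6]: 23 + -5 = 18
  P[7]: 13 + -5 = 8
  P[8]: 14 + -5 = 9

Answer: 3:3 4:2 5:12 6:18 7:8 8:9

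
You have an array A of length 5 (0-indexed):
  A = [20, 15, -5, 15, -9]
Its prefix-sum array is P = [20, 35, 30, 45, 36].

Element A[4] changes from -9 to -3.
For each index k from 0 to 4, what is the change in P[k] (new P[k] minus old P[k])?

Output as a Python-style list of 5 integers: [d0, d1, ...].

Element change: A[4] -9 -> -3, delta = 6
For k < 4: P[k] unchanged, delta_P[k] = 0
For k >= 4: P[k] shifts by exactly 6
Delta array: [0, 0, 0, 0, 6]

Answer: [0, 0, 0, 0, 6]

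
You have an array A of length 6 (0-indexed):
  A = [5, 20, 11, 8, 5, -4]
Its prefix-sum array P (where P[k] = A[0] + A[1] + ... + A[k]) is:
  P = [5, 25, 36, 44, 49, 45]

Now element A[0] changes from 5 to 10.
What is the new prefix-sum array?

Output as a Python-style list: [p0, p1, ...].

Change: A[0] 5 -> 10, delta = 5
P[k] for k < 0: unchanged (A[0] not included)
P[k] for k >= 0: shift by delta = 5
  P[0] = 5 + 5 = 10
  P[1] = 25 + 5 = 30
  P[2] = 36 + 5 = 41
  P[3] = 44 + 5 = 49
  P[4] = 49 + 5 = 54
  P[5] = 45 + 5 = 50

Answer: [10, 30, 41, 49, 54, 50]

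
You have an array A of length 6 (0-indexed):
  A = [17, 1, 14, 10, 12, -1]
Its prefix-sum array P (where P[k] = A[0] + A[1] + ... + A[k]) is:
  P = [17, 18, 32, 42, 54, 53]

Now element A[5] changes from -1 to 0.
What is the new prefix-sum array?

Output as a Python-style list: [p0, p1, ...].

Answer: [17, 18, 32, 42, 54, 54]

Derivation:
Change: A[5] -1 -> 0, delta = 1
P[k] for k < 5: unchanged (A[5] not included)
P[k] for k >= 5: shift by delta = 1
  P[0] = 17 + 0 = 17
  P[1] = 18 + 0 = 18
  P[2] = 32 + 0 = 32
  P[3] = 42 + 0 = 42
  P[4] = 54 + 0 = 54
  P[5] = 53 + 1 = 54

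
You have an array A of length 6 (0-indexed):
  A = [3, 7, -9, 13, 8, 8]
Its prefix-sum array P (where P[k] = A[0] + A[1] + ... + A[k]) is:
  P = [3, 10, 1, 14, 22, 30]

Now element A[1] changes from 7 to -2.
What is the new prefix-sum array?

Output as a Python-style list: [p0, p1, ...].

Change: A[1] 7 -> -2, delta = -9
P[k] for k < 1: unchanged (A[1] not included)
P[k] for k >= 1: shift by delta = -9
  P[0] = 3 + 0 = 3
  P[1] = 10 + -9 = 1
  P[2] = 1 + -9 = -8
  P[3] = 14 + -9 = 5
  P[4] = 22 + -9 = 13
  P[5] = 30 + -9 = 21

Answer: [3, 1, -8, 5, 13, 21]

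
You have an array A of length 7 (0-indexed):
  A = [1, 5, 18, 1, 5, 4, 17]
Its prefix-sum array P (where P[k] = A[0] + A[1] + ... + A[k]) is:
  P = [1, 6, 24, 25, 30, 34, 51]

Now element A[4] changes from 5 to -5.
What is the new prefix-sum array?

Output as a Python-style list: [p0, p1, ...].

Change: A[4] 5 -> -5, delta = -10
P[k] for k < 4: unchanged (A[4] not included)
P[k] for k >= 4: shift by delta = -10
  P[0] = 1 + 0 = 1
  P[1] = 6 + 0 = 6
  P[2] = 24 + 0 = 24
  P[3] = 25 + 0 = 25
  P[4] = 30 + -10 = 20
  P[5] = 34 + -10 = 24
  P[6] = 51 + -10 = 41

Answer: [1, 6, 24, 25, 20, 24, 41]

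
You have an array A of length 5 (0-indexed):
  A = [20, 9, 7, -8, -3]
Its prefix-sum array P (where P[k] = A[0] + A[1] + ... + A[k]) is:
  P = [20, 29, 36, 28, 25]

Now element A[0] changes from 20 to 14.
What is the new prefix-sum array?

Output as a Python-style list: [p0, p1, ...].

Change: A[0] 20 -> 14, delta = -6
P[k] for k < 0: unchanged (A[0] not included)
P[k] for k >= 0: shift by delta = -6
  P[0] = 20 + -6 = 14
  P[1] = 29 + -6 = 23
  P[2] = 36 + -6 = 30
  P[3] = 28 + -6 = 22
  P[4] = 25 + -6 = 19

Answer: [14, 23, 30, 22, 19]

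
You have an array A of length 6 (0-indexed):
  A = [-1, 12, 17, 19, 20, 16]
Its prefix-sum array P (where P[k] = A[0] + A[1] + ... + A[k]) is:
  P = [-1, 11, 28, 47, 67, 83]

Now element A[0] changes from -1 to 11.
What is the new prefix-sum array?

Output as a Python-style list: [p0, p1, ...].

Change: A[0] -1 -> 11, delta = 12
P[k] for k < 0: unchanged (A[0] not included)
P[k] for k >= 0: shift by delta = 12
  P[0] = -1 + 12 = 11
  P[1] = 11 + 12 = 23
  P[2] = 28 + 12 = 40
  P[3] = 47 + 12 = 59
  P[4] = 67 + 12 = 79
  P[5] = 83 + 12 = 95

Answer: [11, 23, 40, 59, 79, 95]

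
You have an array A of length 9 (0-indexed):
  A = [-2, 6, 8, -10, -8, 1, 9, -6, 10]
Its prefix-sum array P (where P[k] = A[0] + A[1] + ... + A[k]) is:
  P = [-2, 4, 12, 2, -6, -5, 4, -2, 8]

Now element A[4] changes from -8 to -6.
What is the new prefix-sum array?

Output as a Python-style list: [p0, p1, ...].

Answer: [-2, 4, 12, 2, -4, -3, 6, 0, 10]

Derivation:
Change: A[4] -8 -> -6, delta = 2
P[k] for k < 4: unchanged (A[4] not included)
P[k] for k >= 4: shift by delta = 2
  P[0] = -2 + 0 = -2
  P[1] = 4 + 0 = 4
  P[2] = 12 + 0 = 12
  P[3] = 2 + 0 = 2
  P[4] = -6 + 2 = -4
  P[5] = -5 + 2 = -3
  P[6] = 4 + 2 = 6
  P[7] = -2 + 2 = 0
  P[8] = 8 + 2 = 10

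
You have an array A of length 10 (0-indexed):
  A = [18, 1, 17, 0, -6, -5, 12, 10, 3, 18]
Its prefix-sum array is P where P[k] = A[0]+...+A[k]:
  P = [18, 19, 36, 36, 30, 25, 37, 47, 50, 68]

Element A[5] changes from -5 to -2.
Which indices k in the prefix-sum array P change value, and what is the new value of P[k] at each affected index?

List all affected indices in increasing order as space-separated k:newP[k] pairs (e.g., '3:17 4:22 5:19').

P[k] = A[0] + ... + A[k]
P[k] includes A[5] iff k >= 5
Affected indices: 5, 6, ..., 9; delta = 3
  P[5]: 25 + 3 = 28
  P[6]: 37 + 3 = 40
  P[7]: 47 + 3 = 50
  P[8]: 50 + 3 = 53
  P[9]: 68 + 3 = 71

Answer: 5:28 6:40 7:50 8:53 9:71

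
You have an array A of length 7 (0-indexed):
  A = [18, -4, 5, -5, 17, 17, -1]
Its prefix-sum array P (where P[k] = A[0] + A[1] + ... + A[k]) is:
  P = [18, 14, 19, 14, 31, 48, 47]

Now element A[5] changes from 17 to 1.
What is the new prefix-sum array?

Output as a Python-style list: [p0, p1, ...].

Change: A[5] 17 -> 1, delta = -16
P[k] for k < 5: unchanged (A[5] not included)
P[k] for k >= 5: shift by delta = -16
  P[0] = 18 + 0 = 18
  P[1] = 14 + 0 = 14
  P[2] = 19 + 0 = 19
  P[3] = 14 + 0 = 14
  P[4] = 31 + 0 = 31
  P[5] = 48 + -16 = 32
  P[6] = 47 + -16 = 31

Answer: [18, 14, 19, 14, 31, 32, 31]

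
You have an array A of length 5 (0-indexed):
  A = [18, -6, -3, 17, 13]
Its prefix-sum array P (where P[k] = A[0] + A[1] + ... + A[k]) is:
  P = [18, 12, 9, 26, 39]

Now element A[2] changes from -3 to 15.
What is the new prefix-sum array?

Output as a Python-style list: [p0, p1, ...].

Answer: [18, 12, 27, 44, 57]

Derivation:
Change: A[2] -3 -> 15, delta = 18
P[k] for k < 2: unchanged (A[2] not included)
P[k] for k >= 2: shift by delta = 18
  P[0] = 18 + 0 = 18
  P[1] = 12 + 0 = 12
  P[2] = 9 + 18 = 27
  P[3] = 26 + 18 = 44
  P[4] = 39 + 18 = 57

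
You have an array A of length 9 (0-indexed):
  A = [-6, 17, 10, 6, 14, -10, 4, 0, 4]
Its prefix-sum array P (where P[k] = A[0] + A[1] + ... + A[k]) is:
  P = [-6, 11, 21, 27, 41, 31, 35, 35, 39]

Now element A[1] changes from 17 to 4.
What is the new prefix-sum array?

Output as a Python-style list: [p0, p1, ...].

Change: A[1] 17 -> 4, delta = -13
P[k] for k < 1: unchanged (A[1] not included)
P[k] for k >= 1: shift by delta = -13
  P[0] = -6 + 0 = -6
  P[1] = 11 + -13 = -2
  P[2] = 21 + -13 = 8
  P[3] = 27 + -13 = 14
  P[4] = 41 + -13 = 28
  P[5] = 31 + -13 = 18
  P[6] = 35 + -13 = 22
  P[7] = 35 + -13 = 22
  P[8] = 39 + -13 = 26

Answer: [-6, -2, 8, 14, 28, 18, 22, 22, 26]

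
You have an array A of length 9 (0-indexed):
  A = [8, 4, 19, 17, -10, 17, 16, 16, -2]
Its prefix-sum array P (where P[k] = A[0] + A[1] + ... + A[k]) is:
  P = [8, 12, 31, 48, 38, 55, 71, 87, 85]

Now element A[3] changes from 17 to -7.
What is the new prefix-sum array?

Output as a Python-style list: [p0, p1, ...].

Change: A[3] 17 -> -7, delta = -24
P[k] for k < 3: unchanged (A[3] not included)
P[k] for k >= 3: shift by delta = -24
  P[0] = 8 + 0 = 8
  P[1] = 12 + 0 = 12
  P[2] = 31 + 0 = 31
  P[3] = 48 + -24 = 24
  P[4] = 38 + -24 = 14
  P[5] = 55 + -24 = 31
  P[6] = 71 + -24 = 47
  P[7] = 87 + -24 = 63
  P[8] = 85 + -24 = 61

Answer: [8, 12, 31, 24, 14, 31, 47, 63, 61]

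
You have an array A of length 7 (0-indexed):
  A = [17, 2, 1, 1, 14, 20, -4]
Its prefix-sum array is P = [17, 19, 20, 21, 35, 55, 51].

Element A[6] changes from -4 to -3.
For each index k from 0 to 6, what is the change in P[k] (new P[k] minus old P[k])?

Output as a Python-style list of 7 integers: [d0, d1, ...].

Element change: A[6] -4 -> -3, delta = 1
For k < 6: P[k] unchanged, delta_P[k] = 0
For k >= 6: P[k] shifts by exactly 1
Delta array: [0, 0, 0, 0, 0, 0, 1]

Answer: [0, 0, 0, 0, 0, 0, 1]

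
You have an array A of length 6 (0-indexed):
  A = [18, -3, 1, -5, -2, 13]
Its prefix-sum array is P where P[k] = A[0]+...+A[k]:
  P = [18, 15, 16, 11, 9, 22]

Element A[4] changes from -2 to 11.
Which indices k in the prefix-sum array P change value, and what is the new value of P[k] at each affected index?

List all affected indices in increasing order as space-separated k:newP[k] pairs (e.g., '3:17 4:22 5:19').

Answer: 4:22 5:35

Derivation:
P[k] = A[0] + ... + A[k]
P[k] includes A[4] iff k >= 4
Affected indices: 4, 5, ..., 5; delta = 13
  P[4]: 9 + 13 = 22
  P[5]: 22 + 13 = 35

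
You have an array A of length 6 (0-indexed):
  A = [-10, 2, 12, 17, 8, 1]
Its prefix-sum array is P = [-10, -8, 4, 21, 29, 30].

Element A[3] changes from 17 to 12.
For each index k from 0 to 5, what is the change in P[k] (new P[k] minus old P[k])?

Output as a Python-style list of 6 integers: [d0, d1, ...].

Element change: A[3] 17 -> 12, delta = -5
For k < 3: P[k] unchanged, delta_P[k] = 0
For k >= 3: P[k] shifts by exactly -5
Delta array: [0, 0, 0, -5, -5, -5]

Answer: [0, 0, 0, -5, -5, -5]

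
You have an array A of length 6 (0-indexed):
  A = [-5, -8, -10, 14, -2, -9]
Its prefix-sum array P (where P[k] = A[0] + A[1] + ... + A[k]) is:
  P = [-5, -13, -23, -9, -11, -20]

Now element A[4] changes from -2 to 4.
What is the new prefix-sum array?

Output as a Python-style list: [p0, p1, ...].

Answer: [-5, -13, -23, -9, -5, -14]

Derivation:
Change: A[4] -2 -> 4, delta = 6
P[k] for k < 4: unchanged (A[4] not included)
P[k] for k >= 4: shift by delta = 6
  P[0] = -5 + 0 = -5
  P[1] = -13 + 0 = -13
  P[2] = -23 + 0 = -23
  P[3] = -9 + 0 = -9
  P[4] = -11 + 6 = -5
  P[5] = -20 + 6 = -14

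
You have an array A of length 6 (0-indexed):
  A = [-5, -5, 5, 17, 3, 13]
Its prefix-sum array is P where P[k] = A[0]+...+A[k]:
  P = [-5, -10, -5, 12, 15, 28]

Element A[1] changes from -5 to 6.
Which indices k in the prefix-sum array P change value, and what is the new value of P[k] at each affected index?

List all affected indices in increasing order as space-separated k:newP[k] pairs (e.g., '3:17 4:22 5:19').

P[k] = A[0] + ... + A[k]
P[k] includes A[1] iff k >= 1
Affected indices: 1, 2, ..., 5; delta = 11
  P[1]: -10 + 11 = 1
  P[2]: -5 + 11 = 6
  P[3]: 12 + 11 = 23
  P[4]: 15 + 11 = 26
  P[5]: 28 + 11 = 39

Answer: 1:1 2:6 3:23 4:26 5:39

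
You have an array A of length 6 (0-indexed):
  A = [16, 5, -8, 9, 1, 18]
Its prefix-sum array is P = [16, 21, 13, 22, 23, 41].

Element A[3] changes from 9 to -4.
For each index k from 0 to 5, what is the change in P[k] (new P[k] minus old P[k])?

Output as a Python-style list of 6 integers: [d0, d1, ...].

Answer: [0, 0, 0, -13, -13, -13]

Derivation:
Element change: A[3] 9 -> -4, delta = -13
For k < 3: P[k] unchanged, delta_P[k] = 0
For k >= 3: P[k] shifts by exactly -13
Delta array: [0, 0, 0, -13, -13, -13]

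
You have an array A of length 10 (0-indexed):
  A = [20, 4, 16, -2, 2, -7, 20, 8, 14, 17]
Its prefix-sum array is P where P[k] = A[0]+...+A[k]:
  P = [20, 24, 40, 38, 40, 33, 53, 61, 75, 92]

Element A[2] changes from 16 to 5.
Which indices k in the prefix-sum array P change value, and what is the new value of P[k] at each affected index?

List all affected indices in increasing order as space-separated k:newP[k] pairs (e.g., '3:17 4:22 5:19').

P[k] = A[0] + ... + A[k]
P[k] includes A[2] iff k >= 2
Affected indices: 2, 3, ..., 9; delta = -11
  P[2]: 40 + -11 = 29
  P[3]: 38 + -11 = 27
  P[4]: 40 + -11 = 29
  P[5]: 33 + -11 = 22
  P[6]: 53 + -11 = 42
  P[7]: 61 + -11 = 50
  P[8]: 75 + -11 = 64
  P[9]: 92 + -11 = 81

Answer: 2:29 3:27 4:29 5:22 6:42 7:50 8:64 9:81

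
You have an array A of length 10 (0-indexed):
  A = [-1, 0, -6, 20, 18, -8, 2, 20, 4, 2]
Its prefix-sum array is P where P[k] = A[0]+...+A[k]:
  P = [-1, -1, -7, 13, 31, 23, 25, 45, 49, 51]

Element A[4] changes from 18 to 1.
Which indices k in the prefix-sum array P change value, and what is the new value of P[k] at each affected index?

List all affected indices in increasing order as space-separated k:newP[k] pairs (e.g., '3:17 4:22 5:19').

P[k] = A[0] + ... + A[k]
P[k] includes A[4] iff k >= 4
Affected indices: 4, 5, ..., 9; delta = -17
  P[4]: 31 + -17 = 14
  P[5]: 23 + -17 = 6
  P[6]: 25 + -17 = 8
  P[7]: 45 + -17 = 28
  P[8]: 49 + -17 = 32
  P[9]: 51 + -17 = 34

Answer: 4:14 5:6 6:8 7:28 8:32 9:34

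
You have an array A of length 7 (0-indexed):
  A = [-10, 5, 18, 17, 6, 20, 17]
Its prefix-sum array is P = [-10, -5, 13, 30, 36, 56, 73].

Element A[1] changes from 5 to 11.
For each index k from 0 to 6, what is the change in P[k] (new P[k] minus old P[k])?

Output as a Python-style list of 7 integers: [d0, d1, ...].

Answer: [0, 6, 6, 6, 6, 6, 6]

Derivation:
Element change: A[1] 5 -> 11, delta = 6
For k < 1: P[k] unchanged, delta_P[k] = 0
For k >= 1: P[k] shifts by exactly 6
Delta array: [0, 6, 6, 6, 6, 6, 6]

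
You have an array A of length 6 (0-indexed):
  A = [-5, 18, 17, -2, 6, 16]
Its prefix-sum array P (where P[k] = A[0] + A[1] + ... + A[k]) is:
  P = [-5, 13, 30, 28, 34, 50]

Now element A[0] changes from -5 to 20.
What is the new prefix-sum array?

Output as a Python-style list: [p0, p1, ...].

Answer: [20, 38, 55, 53, 59, 75]

Derivation:
Change: A[0] -5 -> 20, delta = 25
P[k] for k < 0: unchanged (A[0] not included)
P[k] for k >= 0: shift by delta = 25
  P[0] = -5 + 25 = 20
  P[1] = 13 + 25 = 38
  P[2] = 30 + 25 = 55
  P[3] = 28 + 25 = 53
  P[4] = 34 + 25 = 59
  P[5] = 50 + 25 = 75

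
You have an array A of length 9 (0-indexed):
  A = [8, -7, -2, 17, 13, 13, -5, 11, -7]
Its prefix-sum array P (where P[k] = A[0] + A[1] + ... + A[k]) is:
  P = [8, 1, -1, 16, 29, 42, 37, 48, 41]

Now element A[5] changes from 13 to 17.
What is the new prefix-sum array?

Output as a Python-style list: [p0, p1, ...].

Answer: [8, 1, -1, 16, 29, 46, 41, 52, 45]

Derivation:
Change: A[5] 13 -> 17, delta = 4
P[k] for k < 5: unchanged (A[5] not included)
P[k] for k >= 5: shift by delta = 4
  P[0] = 8 + 0 = 8
  P[1] = 1 + 0 = 1
  P[2] = -1 + 0 = -1
  P[3] = 16 + 0 = 16
  P[4] = 29 + 0 = 29
  P[5] = 42 + 4 = 46
  P[6] = 37 + 4 = 41
  P[7] = 48 + 4 = 52
  P[8] = 41 + 4 = 45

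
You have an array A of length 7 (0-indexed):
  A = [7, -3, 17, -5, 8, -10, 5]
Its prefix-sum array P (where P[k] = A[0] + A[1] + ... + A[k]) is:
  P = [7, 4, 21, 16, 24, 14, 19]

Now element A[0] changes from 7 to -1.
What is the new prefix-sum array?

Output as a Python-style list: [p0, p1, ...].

Answer: [-1, -4, 13, 8, 16, 6, 11]

Derivation:
Change: A[0] 7 -> -1, delta = -8
P[k] for k < 0: unchanged (A[0] not included)
P[k] for k >= 0: shift by delta = -8
  P[0] = 7 + -8 = -1
  P[1] = 4 + -8 = -4
  P[2] = 21 + -8 = 13
  P[3] = 16 + -8 = 8
  P[4] = 24 + -8 = 16
  P[5] = 14 + -8 = 6
  P[6] = 19 + -8 = 11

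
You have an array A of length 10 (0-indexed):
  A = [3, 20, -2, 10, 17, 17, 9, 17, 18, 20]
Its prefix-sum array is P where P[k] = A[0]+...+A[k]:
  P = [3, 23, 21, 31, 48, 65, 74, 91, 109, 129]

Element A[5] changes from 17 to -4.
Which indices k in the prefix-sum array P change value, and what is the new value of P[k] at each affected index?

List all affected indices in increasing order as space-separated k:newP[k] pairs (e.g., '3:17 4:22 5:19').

Answer: 5:44 6:53 7:70 8:88 9:108

Derivation:
P[k] = A[0] + ... + A[k]
P[k] includes A[5] iff k >= 5
Affected indices: 5, 6, ..., 9; delta = -21
  P[5]: 65 + -21 = 44
  P[6]: 74 + -21 = 53
  P[7]: 91 + -21 = 70
  P[8]: 109 + -21 = 88
  P[9]: 129 + -21 = 108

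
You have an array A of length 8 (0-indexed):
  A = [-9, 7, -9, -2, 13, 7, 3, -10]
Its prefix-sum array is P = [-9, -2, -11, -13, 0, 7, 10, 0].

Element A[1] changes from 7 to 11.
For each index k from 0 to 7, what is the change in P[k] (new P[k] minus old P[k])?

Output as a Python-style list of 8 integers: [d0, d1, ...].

Answer: [0, 4, 4, 4, 4, 4, 4, 4]

Derivation:
Element change: A[1] 7 -> 11, delta = 4
For k < 1: P[k] unchanged, delta_P[k] = 0
For k >= 1: P[k] shifts by exactly 4
Delta array: [0, 4, 4, 4, 4, 4, 4, 4]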